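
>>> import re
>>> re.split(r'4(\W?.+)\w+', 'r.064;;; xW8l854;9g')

The pattern matches a literal '4'; then optionally a non-word character, then one or more of any character (captured); then one or more of a word character.
Matches to split on: at [4:19] → '4;;; xW8l854;9g'.
The group in the pattern means `split` returns the separators' captures alongside the pieces.

['r.06', ';;; xW8l854;9', '']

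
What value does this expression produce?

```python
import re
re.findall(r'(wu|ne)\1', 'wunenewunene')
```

['ne', 'ne']

The backreference `\1` re-matches whatever the first group consumed, character for character.
Matches: at [2:6] match 'nene', group 1 = 'ne'; at [8:12] match 'nene', group 1 = 'ne'.
`findall` collects group 1 from each match (2 total).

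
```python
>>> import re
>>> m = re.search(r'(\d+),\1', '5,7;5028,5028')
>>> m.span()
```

(4, 13)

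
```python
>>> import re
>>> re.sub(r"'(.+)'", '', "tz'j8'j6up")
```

'tzj6up'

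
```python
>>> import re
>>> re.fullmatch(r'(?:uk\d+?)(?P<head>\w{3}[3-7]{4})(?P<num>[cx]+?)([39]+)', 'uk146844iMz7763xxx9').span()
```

The pattern matches the literal 'uk', then one or more of a digit (lazy) (non-capturing group); then exactly 3 of a word character, then exactly 4 of a character in [3-7] (captured as 'head'); then one or more of one of [cx] (lazy) (captured as 'num'); then one or more of one of [39] (captured).
`fullmatch` succeeds only if the pattern covers the string from start to end.
The match spans [0:19] → 'uk146844iMz7763xxx9'.
Captured: group 1 = 'iMz7763', group 2 = 'xxx', group 3 = '9'.

(0, 19)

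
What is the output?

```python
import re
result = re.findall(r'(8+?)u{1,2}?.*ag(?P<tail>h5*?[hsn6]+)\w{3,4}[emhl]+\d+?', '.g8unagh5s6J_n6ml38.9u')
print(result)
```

This matches one or more of a literal '8' (lazy) (captured); then 1 to 2 of the literal 'u' (lazy), then zero or more of any character, then the literal 'ag'; then the literal 'h', then zero or more of a literal '5' (lazy), then one or more of one of [hsn6] (captured as 'tail'); then 3 to 4 of a word character, then one or more of one of [emhl], then one or more of a digit (lazy).
Scanning left to right: at [2:18] match '8unagh5s6J_n6ml3', groups = ('8', 'h5s6').
`findall` packs the 2 group values into a tuple for every match.

[('8', 'h5s6')]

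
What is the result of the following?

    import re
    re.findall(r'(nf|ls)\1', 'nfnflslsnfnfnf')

['nf', 'ls', 'nf']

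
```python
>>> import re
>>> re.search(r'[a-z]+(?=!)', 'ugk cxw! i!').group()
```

Because the assertion is zero-width, the text it checks is not consumed and won't appear in the result.
The match spans [4:7] → 'cxw'.

'cxw'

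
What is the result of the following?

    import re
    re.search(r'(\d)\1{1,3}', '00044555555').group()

`\1` is not a pattern — it's the concrete string captured by group 1, re-applied verbatim.
The match spans [0:3] → '000'.

'000'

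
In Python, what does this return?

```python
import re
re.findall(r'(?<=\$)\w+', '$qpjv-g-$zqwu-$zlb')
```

['qpjv', 'zqwu', 'zlb']

The lookaround is zero-width — it requires the adjacent text to match without consuming it, so the asserted text isn't part of the match.
`findall` yields the raw match text (3 of them) because the pattern has no groups.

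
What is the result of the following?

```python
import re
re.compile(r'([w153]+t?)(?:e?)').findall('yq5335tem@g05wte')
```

['5335t', '5wt']

One capturing group, so `findall` returns just the captured substring from each match — 2 in all.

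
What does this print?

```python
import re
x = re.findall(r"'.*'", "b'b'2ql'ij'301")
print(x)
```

["'b'2ql'ij'"]

With no groups in the pattern, `findall` gives back each whole match — 1 here.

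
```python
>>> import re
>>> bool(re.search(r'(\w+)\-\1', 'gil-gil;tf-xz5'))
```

A backreference is literal: `\1` must see the identical characters the first group matched.
The match spans [0:7] → 'gil-gil'.

True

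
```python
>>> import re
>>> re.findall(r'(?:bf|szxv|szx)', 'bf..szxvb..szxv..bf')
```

['bf', 'szxv', 'szxv', 'bf']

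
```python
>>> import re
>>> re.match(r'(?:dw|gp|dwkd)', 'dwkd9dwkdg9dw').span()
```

`re.match` only tries the pattern at the start of the string.
The match spans [0:2] → 'dw'.

(0, 2)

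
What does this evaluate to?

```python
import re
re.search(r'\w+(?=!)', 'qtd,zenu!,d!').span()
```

(4, 8)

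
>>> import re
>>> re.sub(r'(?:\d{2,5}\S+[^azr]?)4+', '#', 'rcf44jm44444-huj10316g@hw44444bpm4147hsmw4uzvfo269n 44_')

Pattern: 2 to 5 of a digit, then one or more of a non-whitespace character, then optionally any character except [azr] (non-capturing group); then one or more of a literal '4'.
Matches: at [3:54] → '44jm44444-huj10316g@hw44444bpm4147hsmw4uzvfo269n 44'.
`sub` substitutes '#' at each match site.

'rcf#_'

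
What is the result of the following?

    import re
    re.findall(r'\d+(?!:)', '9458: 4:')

The negative lookaround is zero-width — it rules out positions where the adjacent text would match, without consuming anything.
Matches: at [0:3] → '945'.
Since nothing is captured, `findall` lists the 1 matched substring directly.

['945']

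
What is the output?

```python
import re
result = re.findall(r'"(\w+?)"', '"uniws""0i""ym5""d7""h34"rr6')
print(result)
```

['uniws', '0i', 'ym5', 'd7', 'h34']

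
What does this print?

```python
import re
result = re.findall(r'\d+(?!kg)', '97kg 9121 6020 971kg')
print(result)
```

`(?!…)`/`(?<!…)` only lets a position through if the neighbouring text does NOT match; no characters are consumed.
Matches: at [0:1] → '9'; at [5:9] → '9121'; at [10:14] → '6020'; at [15:17] → '97'.
No capturing groups, so `findall` returns the 4 full match strings.

['9', '9121', '6020', '97']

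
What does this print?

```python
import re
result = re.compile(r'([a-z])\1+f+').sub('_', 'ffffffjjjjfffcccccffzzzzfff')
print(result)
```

____

`\1` has to match the exact text group 1 already captured.
Matches: at [0:6] → 'ffffff'; at [6:13] → 'jjjjfff'; at [13:20] → 'cccccff'; at [20:27] → 'zzzzfff'.
Each match is replaced by '_'.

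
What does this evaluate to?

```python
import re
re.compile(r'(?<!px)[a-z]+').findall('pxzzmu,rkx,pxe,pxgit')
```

Because the assertion is negative and zero-width, positions next to the forbidden text are skipped.
With no groups in the pattern, `findall` gives back each whole match — 4 here.

['pxzzmu', 'rkx', 'pxe', 'pxgit']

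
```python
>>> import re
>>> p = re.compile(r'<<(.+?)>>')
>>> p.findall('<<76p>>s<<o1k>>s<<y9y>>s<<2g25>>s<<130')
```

['76p', 'o1k', 'y9y', '2g25']

One capturing group, so `findall` returns just the captured substring from each match — 4 in all.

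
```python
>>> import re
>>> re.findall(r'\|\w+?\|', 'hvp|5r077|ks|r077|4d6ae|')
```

Scanning left to right: at [3:10] → '|5r077|'; at [12:18] → '|r077|'.
`findall` yields the raw match text (2 of them) because the pattern has no groups.

['|5r077|', '|r077|']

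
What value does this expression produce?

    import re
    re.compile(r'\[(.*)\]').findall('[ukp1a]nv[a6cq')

['ukp1a']

Scanning left to right: at [0:7] match '[ukp1a]', group 1 = 'ukp1a'.
Because there's exactly one group, `findall` drops the full match and keeps group 1 from the one hit.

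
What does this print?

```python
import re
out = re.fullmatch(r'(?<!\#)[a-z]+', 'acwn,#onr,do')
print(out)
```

None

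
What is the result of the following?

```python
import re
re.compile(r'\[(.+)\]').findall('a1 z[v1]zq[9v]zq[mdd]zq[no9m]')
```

Because there's exactly one group, `findall` drops the full match and keeps group 1 from the one hit.

['v1]zq[9v]zq[mdd]zq[no9m']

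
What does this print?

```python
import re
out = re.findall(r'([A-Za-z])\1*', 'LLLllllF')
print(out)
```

['L', 'l', 'F']

A backreference is literal: `\1` must see the identical characters the first group matched.
With a single group, `findall` returns only what that group captured — 3 items.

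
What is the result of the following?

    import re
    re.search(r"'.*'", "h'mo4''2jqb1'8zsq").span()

The match spans [1:13] → "'mo4''2jqb1'".

(1, 13)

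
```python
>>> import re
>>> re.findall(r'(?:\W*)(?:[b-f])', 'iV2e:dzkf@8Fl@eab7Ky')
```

['e', ':d', 'f', '@e', 'b']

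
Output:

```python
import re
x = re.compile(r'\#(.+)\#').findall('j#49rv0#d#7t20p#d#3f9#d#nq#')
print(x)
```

['49rv0#d#7t20p#d#3f9#d#nq']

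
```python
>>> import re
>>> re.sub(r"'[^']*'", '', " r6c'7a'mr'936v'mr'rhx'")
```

' r6cmrmr'

Matches: at [4:8] → "'7a'"; at [10:16] → "'936v'"; at [18:23] → "'rhx'".
`sub` substitutes '' at each match site.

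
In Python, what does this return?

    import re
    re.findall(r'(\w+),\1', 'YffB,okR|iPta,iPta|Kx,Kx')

['iPta', 'Kx']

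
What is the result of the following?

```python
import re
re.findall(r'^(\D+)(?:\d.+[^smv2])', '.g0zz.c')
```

The pattern matches anchored at the start of the string; then one or more of a non-digit (captured); then a digit, then one or more of any character, then any character except [smv2] (non-capturing group).
Scanning left to right: at [0:7] match '.g0zz.c', group 1 = '.g'.
One capturing group, so `findall` returns just the captured substring from the one match — 1 in all.

['.g']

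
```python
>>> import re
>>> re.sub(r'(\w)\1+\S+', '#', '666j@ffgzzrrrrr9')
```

'#'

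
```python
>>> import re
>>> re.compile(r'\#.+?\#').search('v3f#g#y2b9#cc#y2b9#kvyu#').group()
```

'#g#'

With the lazy modifier that quantifier settles for the fewest repetitions that let the rest of the pattern succeed (the atoms after it are unaffected and can still be greedy).
The match spans [3:6] → '#g#'.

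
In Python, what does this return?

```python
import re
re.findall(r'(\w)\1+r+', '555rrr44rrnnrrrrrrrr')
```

A backreference is literal: `\1` must see the identical characters the first group matched.
One capturing group, so `findall` returns just the captured substring from each match — 3 in all.

['5', '4', 'n']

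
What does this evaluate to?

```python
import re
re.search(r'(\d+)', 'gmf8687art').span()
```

Pattern: one or more of a digit (captured).
The match spans [3:7] → '8687'.

(3, 7)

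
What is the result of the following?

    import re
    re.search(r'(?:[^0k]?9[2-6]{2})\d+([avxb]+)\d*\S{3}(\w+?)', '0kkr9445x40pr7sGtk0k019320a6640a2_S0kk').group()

'r9445x40pr7s'

This matches optionally any character except [0k], then the literal '9', then exactly 2 of a character in [2-6] (non-capturing group); then one or more of a digit; then one or more of one of [avxb] (captured); then zero or more of a digit, then exactly 3 of a non-whitespace character; then one or more of a word character (lazy) (captured).
With the lazy modifier that quantifier settles for the fewest repetitions that let the rest of the pattern succeed (the atoms after it are unaffected and can still be greedy).
`re.search` scans for the first position where the pattern succeeds.
The match spans [3:15] → 'r9445x40pr7s'.
Captured: group 1 = 'x', group 2 = 's'.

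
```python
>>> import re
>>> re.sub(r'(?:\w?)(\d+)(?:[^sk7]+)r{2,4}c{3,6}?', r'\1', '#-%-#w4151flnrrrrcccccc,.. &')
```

'#-%-#4151ccc,.. &'

This matches optionally a word character (non-capturing group); then one or more of a digit (captured); then one or more of any character except [sk7] (non-capturing group); then 2 to 4 of the literal 'r', then 3 to 6 of a literal 'c' (lazy).
Matches: at [5:20] → 'w4151flnrrrrccc'.
Each match is replaced using the text its own group 1 captured.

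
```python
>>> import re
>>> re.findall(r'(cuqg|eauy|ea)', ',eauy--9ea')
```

['eauy', 'ea']

`|` is ordered: at each position the engine commits to the first alternative that works.
Matches: at [1:5] match 'eauy', group 1 = 'eauy'; at [8:10] match 'ea', group 1 = 'ea'.
One capturing group, so `findall` returns just the captured substring from each match — 2 in all.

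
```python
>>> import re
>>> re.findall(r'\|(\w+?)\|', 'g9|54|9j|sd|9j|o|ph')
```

['54', 'sd', 'o']

Because there's exactly one group, `findall` drops the full match and keeps group 1 from each hit.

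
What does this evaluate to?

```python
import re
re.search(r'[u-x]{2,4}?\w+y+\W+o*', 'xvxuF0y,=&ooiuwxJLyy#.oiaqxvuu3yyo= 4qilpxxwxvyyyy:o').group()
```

'xvxuF0y,=&oo'

Pattern: 2 to 4 of a character in [u-x] (lazy), then one or more of a word character; then one or more of a literal 'y', then one or more of a non-word character, then zero or more of a literal 'o'.
`re.search` scans for the first position where the pattern succeeds.
The match spans [0:12] → 'xvxuF0y,=&oo'.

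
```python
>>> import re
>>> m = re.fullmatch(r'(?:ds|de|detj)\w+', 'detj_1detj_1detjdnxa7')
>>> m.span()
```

For `fullmatch`, every character of the input must be accounted for by the pattern.
The match spans [0:21] → 'detj_1detj_1detjdnxa7'.

(0, 21)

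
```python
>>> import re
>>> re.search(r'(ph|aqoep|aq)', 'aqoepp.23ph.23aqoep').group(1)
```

The match spans [0:5] → 'aqoep'.
Captured: group 1 = 'aqoep'.

'aqoep'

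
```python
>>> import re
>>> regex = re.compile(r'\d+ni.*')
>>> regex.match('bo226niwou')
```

The pattern matches one or more of a digit, then the literal 'ni'; then zero or more of any character.
`re.match` won't scan ahead — the pattern has to work from the very first character.
Here position 0 doesn't satisfy it, so the call returns None.

None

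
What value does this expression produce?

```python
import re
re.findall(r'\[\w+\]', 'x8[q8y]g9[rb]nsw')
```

['[q8y]', '[rb]']

Since nothing is captured, `findall` lists the 2 matched substrings directly.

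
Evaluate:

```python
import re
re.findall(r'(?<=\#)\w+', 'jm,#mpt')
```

The lookaround is zero-width — it requires the adjacent text to match without consuming it, so the asserted text isn't part of the match.
With no groups in the pattern, `findall` gives back each whole match — 1 here.

['mpt']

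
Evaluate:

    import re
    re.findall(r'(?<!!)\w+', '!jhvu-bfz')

The negative lookaround is zero-width — it rules out positions where the adjacent text would match, without consuming anything.
Matches: at [2:5] → 'hvu'; at [6:9] → 'bfz'.
No capturing groups, so `findall` returns the 2 full match strings.

['hvu', 'bfz']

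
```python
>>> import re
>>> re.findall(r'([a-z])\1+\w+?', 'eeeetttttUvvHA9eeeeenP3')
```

['e', 't', 'v', 'e']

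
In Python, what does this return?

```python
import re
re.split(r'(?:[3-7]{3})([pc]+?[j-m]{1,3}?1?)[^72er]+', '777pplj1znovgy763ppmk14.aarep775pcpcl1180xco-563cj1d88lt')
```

['', 'ppl', '', 'ppm', 'rep', 'pcpcl1', '']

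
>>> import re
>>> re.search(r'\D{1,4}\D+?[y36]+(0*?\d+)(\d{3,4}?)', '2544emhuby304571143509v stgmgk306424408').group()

Pattern: 1 to 4 of a non-digit, then one or more of a non-digit (lazy), then one or more of one of [y36]; then zero or more of the literal '0' (lazy), then one or more of a digit (captured); then 3 to 4 of a digit (lazy) (captured).
`re.search` scans for the first position where the pattern succeeds.
The match spans [4:22] → 'emhuby304571143509'.
Captured: group 1 = '04571143', group 2 = '509'.

'emhuby304571143509'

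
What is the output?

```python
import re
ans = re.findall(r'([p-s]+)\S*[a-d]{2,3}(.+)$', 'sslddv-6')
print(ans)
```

The pattern matches one or more of a character in [p-s] (captured); then zero or more of a non-whitespace character, then 2 to 3 of a character in [a-d]; then one or more of any character (captured); then anchored at the end.
`findall` packs the 2 group values into a tuple for every match.

[('ss', 'v-6')]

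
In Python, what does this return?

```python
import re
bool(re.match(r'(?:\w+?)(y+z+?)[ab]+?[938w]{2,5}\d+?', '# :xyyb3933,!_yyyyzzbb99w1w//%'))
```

`re.match` only tries the pattern at the start of the string.
Here position 0 doesn't satisfy it, so the call returns None, and `bool(None)` is False.

False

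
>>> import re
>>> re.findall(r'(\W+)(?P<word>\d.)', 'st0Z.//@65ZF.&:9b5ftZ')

[('.//@', '65'), ('.&:', '9b')]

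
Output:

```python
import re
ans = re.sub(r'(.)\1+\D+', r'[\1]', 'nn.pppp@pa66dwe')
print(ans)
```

[n][6]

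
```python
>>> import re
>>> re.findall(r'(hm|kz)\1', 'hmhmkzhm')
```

After group 1 captures some text, `\1` only succeeds where that same text appears again.
Scanning left to right: at [0:4] match 'hmhm', group 1 = 'hm'.
One capturing group, so `findall` returns just the captured substring from the one match — 1 in all.

['hm']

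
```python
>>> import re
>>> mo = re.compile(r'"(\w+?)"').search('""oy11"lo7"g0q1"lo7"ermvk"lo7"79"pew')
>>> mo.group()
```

The match spans [1:7] → '"oy11"'.

'"oy11"'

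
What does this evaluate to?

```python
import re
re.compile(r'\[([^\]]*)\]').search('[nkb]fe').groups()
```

('nkb',)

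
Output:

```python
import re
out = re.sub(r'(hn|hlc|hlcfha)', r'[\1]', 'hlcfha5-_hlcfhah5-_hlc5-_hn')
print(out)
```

The regex engine tests alternatives in the order written; an earlier branch that matches wins even if a later one would match more.
Matches: at [0:3] → 'hlc'; at [9:12] → 'hlc'; at [19:22] → 'hlc'; at [25:27] → 'hn'.
The replacement refers to a captured group, so each match is rewritten using its own captured text.

[hlc]fha5-_[hlc]fhah5-_[hlc]5-_[hn]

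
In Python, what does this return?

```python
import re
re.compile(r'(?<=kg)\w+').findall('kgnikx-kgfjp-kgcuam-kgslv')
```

['nikx', 'fjp', 'cuam', 'slv']

The `(?=…)`/`(?<=…)` assertion just peeks at neighbouring text; it doesn't advance the match position.
Walking the string: at [2:6] → 'nikx'; at [9:12] → 'fjp'; at [15:19] → 'cuam'; at [22:25] → 'slv'.
Since nothing is captured, `findall` lists the 4 matched substrings directly.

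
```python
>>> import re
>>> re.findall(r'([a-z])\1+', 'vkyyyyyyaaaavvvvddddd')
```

After group 1 captures some text, `\1` only succeeds where that same text appears again.
Scanning left to right: at [2:8] match 'yyyyyy', group 1 = 'y'; at [8:12] match 'aaaa', group 1 = 'a'; at [12:16] match 'vvvv', group 1 = 'v'; at [16:21] match 'ddddd', group 1 = 'd'.
`findall` collects group 1 from each match (4 total).

['y', 'a', 'v', 'd']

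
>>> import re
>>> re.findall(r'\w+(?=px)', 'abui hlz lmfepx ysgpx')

['lmfe', 'ysg']

Because the assertion is zero-width, the text it checks is not consumed and won't appear in the result.
Walking the string: at [9:13] → 'lmfe'; at [16:19] → 'ysg'.
Since nothing is captured, `findall` lists the 2 matched substrings directly.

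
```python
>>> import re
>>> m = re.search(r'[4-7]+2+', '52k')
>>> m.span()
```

The pattern matches one or more of a character in [4-7]; then one or more of a literal '2'.
`search` walks the string left to right and returns the first match it finds.
The match spans [0:2] → '52'.

(0, 2)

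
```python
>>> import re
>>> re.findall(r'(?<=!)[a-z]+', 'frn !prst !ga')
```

Lookahead/lookbehind check context without consuming it, so the matched span excludes the asserted characters.
No capturing groups, so `findall` returns the 2 full match strings.

['prst', 'ga']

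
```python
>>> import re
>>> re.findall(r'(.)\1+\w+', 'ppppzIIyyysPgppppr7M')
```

['p']

The backreference `\1` re-matches whatever the first group consumed, character for character.
One capturing group, so `findall` returns just the captured substring from the one match — 1 in all.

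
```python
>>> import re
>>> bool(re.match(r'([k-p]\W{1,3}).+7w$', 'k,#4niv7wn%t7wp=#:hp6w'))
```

`re.match` won't scan ahead — the pattern has to work from the very first character.
Here position 0 doesn't satisfy it, so the call returns None, and `bool(None)` is False.

False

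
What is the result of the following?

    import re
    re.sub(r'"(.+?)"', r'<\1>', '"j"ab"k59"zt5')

'<j>ab<k59>zt5'

Because the quantifier is non-greedy, it stops expanding at the earliest point where the rest of the pattern can succeed.
Matches: at [0:3] → '"j"'; at [5:10] → '"k59"'.
The replacement refers to a captured group, so each match is rewritten using its own captured text.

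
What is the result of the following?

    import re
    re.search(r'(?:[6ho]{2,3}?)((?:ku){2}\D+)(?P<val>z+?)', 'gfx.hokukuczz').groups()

The match spans [4:13] → 'hokukuczz'.
Captured: group 1 = 'kukucz', group 2 = 'z'.

('kukucz', 'z')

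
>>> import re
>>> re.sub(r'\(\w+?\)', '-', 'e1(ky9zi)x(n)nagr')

'e1-x-nagr'

Matches: at [2:9] → '(ky9zi)'; at [10:13] → '(n)'.
Each match is replaced by '-'.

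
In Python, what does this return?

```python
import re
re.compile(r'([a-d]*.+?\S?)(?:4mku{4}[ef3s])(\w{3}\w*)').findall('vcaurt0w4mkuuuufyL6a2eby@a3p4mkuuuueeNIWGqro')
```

This matches zero or more of a character in [a-d], then one or more of any character (lazy), then optionally a non-whitespace character (captured); then the literal '4mk', then exactly 4 of the literal 'u', then one of [ef3s] (non-capturing group); then exactly 3 of a word character, then zero or more of a word character (captured).
Matches: at [0:24] match 'vcaurt0w4mkuuuufyL6a2eby', groups = ('vcaurt0w', 'yL6a2eby'); at [24:44] match '@a3p4mkuuuueeNIWGqro', groups = ('@a3p', 'eNIWGqro').
Multiple groups make `findall` return tuples — one 2-tuple for each match.

[('vcaurt0w', 'yL6a2eby'), ('@a3p', 'eNIWGqro')]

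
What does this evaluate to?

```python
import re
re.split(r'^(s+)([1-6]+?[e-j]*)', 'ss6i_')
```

This matches anchored at the start of the string; then one or more of a literal 's' (captured); then one or more of a character in [1-6] (lazy), then zero or more of a character in [e-j] (captured).
Because the pattern has a capturing group, `split` also inserts each captured text between the pieces.

['', 'ss', '6i', '_']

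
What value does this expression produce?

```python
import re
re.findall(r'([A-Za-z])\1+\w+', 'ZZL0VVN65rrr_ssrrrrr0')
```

`\1` has to match the exact text group 1 already captured.
With a single group, `findall` returns only what that group captured — 1 item.

['Z']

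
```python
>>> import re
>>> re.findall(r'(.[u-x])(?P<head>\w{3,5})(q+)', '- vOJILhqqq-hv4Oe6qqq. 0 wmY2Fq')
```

[(' v', 'OJILh', 'qqq'), ('hv', '4Oe6q', 'qq'), (' w', 'mY2F', 'q')]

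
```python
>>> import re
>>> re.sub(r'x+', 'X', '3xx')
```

'3X'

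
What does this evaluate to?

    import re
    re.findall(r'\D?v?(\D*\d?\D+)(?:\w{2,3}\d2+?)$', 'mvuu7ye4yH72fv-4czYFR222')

This matches optionally a non-digit, then optionally the literal 'v'; then zero or more of a non-digit, then optionally a digit, then one or more of a non-digit (captured); then 2 to 3 of a word character, then a digit, then one or more of a literal '2' (lazy) (non-capturing group); then anchored at the end.
Matches: at [12:24] match 'fv-4czYFR222', group 1 = '-4czYF'.
One capturing group, so `findall` returns just the captured substring from the one match — 1 in all.

['-4czYF']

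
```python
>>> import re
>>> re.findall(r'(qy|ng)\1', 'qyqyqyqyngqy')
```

['qy', 'qy']

After group 1 captures some text, `\1` only succeeds where that same text appears again.
Because there's exactly one group, `findall` drops the full match and keeps group 1 from each hit.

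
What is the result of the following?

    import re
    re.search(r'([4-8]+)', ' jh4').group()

The pattern matches one or more of a character in [4-8] (captured).
The match spans [3:4] → '4'.

'4'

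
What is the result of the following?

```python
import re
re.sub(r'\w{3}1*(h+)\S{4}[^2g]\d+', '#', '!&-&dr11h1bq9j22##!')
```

'!&-&###!'

Pattern: exactly 3 of a word character; then zero or more of a literal '1'; then one or more of a literal 'h' (captured); then exactly 4 of a non-whitespace character, then any character except [2g], then one or more of a digit.
`sub` substitutes '#' at each match site.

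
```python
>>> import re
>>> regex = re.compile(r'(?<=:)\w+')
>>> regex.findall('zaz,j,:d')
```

Lookahead/lookbehind check context without consuming it, so the matched span excludes the asserted characters.
Walking the string: at [7:8] → 'd'.
With no groups in the pattern, `findall` gives back each whole match — 1 here.

['d']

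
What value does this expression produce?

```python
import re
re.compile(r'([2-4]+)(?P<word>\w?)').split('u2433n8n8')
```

['u', '2433', 'n', '8n8']

Pattern: one or more of a character in [2-4] (captured); then optionally a word character (captured as 'word').
Matches to split on: at [1:6] → '2433n'.
`re.split` interleaves the captured-group text with the surrounding fragments.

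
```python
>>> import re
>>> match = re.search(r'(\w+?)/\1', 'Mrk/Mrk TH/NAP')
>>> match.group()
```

'Mrk/Mrk'

`\1` is not a pattern — it's the concrete string captured by group 1, re-applied verbatim.
The match spans [0:7] → 'Mrk/Mrk'.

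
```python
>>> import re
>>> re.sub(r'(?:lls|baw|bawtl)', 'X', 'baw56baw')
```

'X56X'

Matches: at [0:3] → 'baw'; at [5:8] → 'baw'.
Each match is replaced by 'X'.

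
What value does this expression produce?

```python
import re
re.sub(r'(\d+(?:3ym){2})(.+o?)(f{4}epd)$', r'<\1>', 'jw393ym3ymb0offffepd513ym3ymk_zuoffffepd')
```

'jw<393ym3ym>'

Pattern: one or more of a digit, then the literal '3ym' repeated 2 times (captured); then one or more of any character, then optionally a literal 'o' (captured); then exactly 4 of a literal 'f', then the literal 'epd' (captured); then anchored at the end.
Matches: at [2:40] → '393ym3ymb0offffepd513ym3ymk_zuoffffepd'.
`\1` in the replacement pulls in group 1's text for each match.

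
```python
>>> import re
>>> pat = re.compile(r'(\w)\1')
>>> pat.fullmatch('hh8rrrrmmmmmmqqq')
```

None

`\1` has to match the exact text group 1 already captured.
For `fullmatch`, every character of the input must be accounted for by the pattern.
Here the string isn't matched end-to-end, so the call returns None.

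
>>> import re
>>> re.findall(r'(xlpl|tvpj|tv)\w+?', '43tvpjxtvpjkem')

['tvpj', 'tvpj']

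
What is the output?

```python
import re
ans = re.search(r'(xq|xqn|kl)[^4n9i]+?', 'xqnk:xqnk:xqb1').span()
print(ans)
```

`re.search` tries every starting position until one works.
The match spans [0:4] → 'xqnk'.
Captured: group 1 = 'xqn'.

(0, 4)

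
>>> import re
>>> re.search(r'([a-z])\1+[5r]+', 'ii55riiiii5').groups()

('i',)

`\1` has to match the exact text group 1 already captured.
`re.search` tries every starting position until one works.
The match spans [0:5] → 'ii55r'.
Captured: group 1 = 'i'.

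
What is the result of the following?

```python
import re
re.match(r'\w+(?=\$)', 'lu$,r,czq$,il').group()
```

The `(?=…)`/`(?<=…)` assertion just peeks at neighbouring text; it doesn't advance the match position.
`re.match` only tries the pattern at the start of the string.
The match spans [0:2] → 'lu'.

'lu'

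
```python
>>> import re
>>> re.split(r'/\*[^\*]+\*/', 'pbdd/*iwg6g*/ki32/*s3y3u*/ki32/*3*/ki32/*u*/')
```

Matches to split on: at [4:13] → '/*iwg6g*/'; at [17:26] → '/*s3y3u*/'; at [30:35] → '/*3*/'; at [39:44] → '/*u*/'.
`split` removes every match and returns the 5 fragments in between.

['pbdd', 'ki32', 'ki32', 'ki32', '']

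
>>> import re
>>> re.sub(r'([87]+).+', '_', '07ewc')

'0_'

This matches one or more of one of [87] (captured); then one or more of any character.
Matches: at [1:5] → '7ewc'.
Each match is replaced by '_'.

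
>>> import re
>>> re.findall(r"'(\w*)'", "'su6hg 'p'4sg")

['p']

Scanning left to right: at [7:10] match "'p'", group 1 = 'p'.
Because there's exactly one group, `findall` drops the full match and keeps group 1 from the one hit.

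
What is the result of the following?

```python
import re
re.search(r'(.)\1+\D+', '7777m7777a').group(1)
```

'7'

`\1` has to match the exact text group 1 already captured.
`re.search` scans for the first position where the pattern succeeds.
The match spans [0:5] → '7777m'.
Captured: group 1 = '7'.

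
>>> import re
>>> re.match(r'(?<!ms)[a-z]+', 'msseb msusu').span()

(0, 5)

With `match`, the pattern is implicitly anchored at the beginning.
The match spans [0:5] → 'msseb'.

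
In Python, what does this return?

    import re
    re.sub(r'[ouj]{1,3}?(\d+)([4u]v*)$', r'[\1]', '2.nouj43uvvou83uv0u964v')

Each match is replaced using the text its own group 1 captured.

'2.nouj43uvvou83uv0[96]'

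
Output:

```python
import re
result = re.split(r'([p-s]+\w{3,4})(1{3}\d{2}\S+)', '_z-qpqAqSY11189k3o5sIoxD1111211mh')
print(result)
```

['_z-', 'qpqAqSY', '11189k3o5sIoxD1111211mh', '']

The pattern matches one or more of a character in [p-s], then 3 to 4 of a word character (captured); then exactly 3 of a literal '1', then exactly 2 of a digit, then one or more of a non-whitespace character (captured).
Because the pattern has a capturing group, `split` also inserts each captured text between the pieces.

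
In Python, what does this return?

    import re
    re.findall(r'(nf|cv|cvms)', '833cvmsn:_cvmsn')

Branches in `(...|...)` are attempted left-to-right; the first branch that allows the whole pattern to succeed is taken.
Walking the string: at [3:5] match 'cv', group 1 = 'cv'; at [10:12] match 'cv', group 1 = 'cv'.
`findall` collects group 1 from each match (2 total).

['cv', 'cv']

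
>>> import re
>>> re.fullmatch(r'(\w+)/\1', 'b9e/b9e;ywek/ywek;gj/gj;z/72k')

None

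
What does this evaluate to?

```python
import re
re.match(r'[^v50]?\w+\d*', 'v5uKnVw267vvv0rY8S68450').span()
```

(0, 23)

The pattern matches optionally any character except [v50]; then one or more of a word character, then zero or more of a digit.
`match` is anchored at position 0; if the pattern doesn't fit there, it returns None.
The match spans [0:23] → 'v5uKnVw267vvv0rY8S68450'.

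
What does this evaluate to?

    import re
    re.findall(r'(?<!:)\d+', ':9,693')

['693']

The negative lookahead/lookbehind blocks any match where the forbidden context is present.
Since nothing is captured, `findall` lists the 1 matched substring directly.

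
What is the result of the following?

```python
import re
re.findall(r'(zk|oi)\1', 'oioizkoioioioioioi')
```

`\1` has to match the exact text group 1 already captured.
Scanning left to right: at [0:4] match 'oioi', group 1 = 'oi'; at [6:10] match 'oioi', group 1 = 'oi'; at [10:14] match 'oioi', group 1 = 'oi'; at [14:18] match 'oioi', group 1 = 'oi'.
One capturing group, so `findall` returns just the captured substring from each match — 4 in all.

['oi', 'oi', 'oi', 'oi']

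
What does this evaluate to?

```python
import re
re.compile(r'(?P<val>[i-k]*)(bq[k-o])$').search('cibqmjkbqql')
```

None

This matches zero or more of a character in [i-k] (captured as 'val'); then the literal 'bq', then a character in [k-o] (captured); then anchored at the end.
Here the pattern never matches, so the call returns None.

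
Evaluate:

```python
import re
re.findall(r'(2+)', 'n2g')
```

With a single group, `findall` returns only what that group captured — 1 item.

['2']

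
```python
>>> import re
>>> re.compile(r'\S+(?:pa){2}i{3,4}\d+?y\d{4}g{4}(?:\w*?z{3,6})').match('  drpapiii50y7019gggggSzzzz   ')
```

`re.match` won't scan ahead — the pattern has to work from the very first character.
Here position 0 doesn't satisfy it, so the call returns None.

None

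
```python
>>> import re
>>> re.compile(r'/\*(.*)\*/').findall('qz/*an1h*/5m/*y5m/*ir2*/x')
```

Because there's exactly one group, `findall` drops the full match and keeps group 1 from the one hit.

['an1h*/5m/*y5m/*ir2']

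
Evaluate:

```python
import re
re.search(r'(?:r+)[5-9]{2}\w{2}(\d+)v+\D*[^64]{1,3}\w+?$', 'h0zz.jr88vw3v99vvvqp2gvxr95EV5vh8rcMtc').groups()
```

('3',)

This matches one or more of a literal 'r' (non-capturing group); then exactly 2 of a character in [5-9], then exactly 2 of a word character; then one or more of a digit (captured); then one or more of the literal 'v', then zero or more of a non-digit; then 1 to 3 of any character except [64], then one or more of a word character (lazy); then anchored at the end.
`re.search` scans for the first position where the pattern succeeds.
The match spans [6:38] → 'r88vw3v99vvvqp2gvxr95EV5vh8rcMtc'.
Captured: group 1 = '3'.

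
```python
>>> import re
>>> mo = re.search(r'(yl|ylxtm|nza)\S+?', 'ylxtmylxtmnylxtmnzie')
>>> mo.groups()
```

The match spans [0:3] → 'ylx'.
Captured: group 1 = 'yl'.

('yl',)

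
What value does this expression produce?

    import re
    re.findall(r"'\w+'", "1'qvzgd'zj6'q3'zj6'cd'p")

Matches: at [1:8] → "'qvzgd'"; at [11:15] → "'q3'"; at [18:22] → "'cd'".
`findall` yields the raw match text (3 of them) because the pattern has no groups.

["'qvzgd'", "'q3'", "'cd'"]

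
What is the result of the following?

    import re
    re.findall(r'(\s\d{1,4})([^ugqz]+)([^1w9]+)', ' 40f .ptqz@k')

Pattern: whitespace, then 1 to 4 of a digit (captured); then one or more of any character except [ugqz] (captured); then one or more of any character except [1w9] (captured).
Matches: at [0:12] match ' 40f .ptqz@k', groups = (' 40', 'f .pt', 'qz@k').
3 groups means the one result is a tuple of 3 captured strings — 1 here.

[(' 40', 'f .pt', 'qz@k')]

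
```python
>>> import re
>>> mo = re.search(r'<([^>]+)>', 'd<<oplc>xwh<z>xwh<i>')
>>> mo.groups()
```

Unlike `match`, `search` isn't anchored — it looks for the pattern anywhere in the string.
The match spans [1:8] → '<<oplc>'.
Captured: group 1 = '<oplc'.

('<oplc',)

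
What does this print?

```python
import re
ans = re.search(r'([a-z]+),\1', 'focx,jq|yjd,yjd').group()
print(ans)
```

`\1` has to match the exact text group 1 already captured.
`search` walks the string left to right and returns the first match it finds.
The match spans [8:15] → 'yjd,yjd'.
Captured: group 1 = 'yjd'.

yjd,yjd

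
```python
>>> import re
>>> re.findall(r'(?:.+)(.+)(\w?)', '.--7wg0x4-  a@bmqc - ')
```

The pattern matches one or more of any character (non-capturing group); then one or more of any character (captured); then optionally a word character (captured).
Multiple groups make `findall` return tuples — one 2-tuple for the one match.

[(' ', '')]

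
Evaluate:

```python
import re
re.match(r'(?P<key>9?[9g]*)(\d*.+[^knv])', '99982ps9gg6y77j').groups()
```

('999', '82ps9gg6y77j')

The match spans [0:15] → '99982ps9gg6y77j'.
Captured: group 1 = '999', group 2 = '82ps9gg6y77j'.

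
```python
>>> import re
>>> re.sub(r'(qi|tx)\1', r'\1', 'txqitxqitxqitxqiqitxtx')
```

'txqitxqitxqitxqitx'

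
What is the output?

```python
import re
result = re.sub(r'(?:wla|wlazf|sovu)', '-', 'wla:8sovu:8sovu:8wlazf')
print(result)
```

The regex engine tests alternatives in the order written; an earlier branch that matches wins even if a later one would match more.
Every occurrence is swapped for '-'.

-:8-:8-:8-zf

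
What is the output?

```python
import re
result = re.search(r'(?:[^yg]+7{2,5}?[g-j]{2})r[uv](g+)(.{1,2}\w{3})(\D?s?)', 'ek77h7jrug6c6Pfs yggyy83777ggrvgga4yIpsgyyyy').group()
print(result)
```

83777ggrvgga4yIps

The pattern matches one or more of any character except [yg], then 2 to 5 of a literal '7' (lazy), then exactly 2 of a character in [g-j] (non-capturing group); then the literal 'r', then one of [uv]; then one or more of a literal 'g' (captured); then 1 to 2 of any character, then exactly 3 of a word character (captured); then optionally a non-digit, then optionally the literal 's' (captured).
`re.search` scans for the first position where the pattern succeeds.
The match spans [22:39] → '83777ggrvgga4yIps'.
Captured: group 1 = 'gg', group 2 = 'a4yIp', group 3 = 's'.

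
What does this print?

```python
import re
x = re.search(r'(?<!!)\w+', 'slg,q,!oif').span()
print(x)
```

Because the assertion is negative and zero-width, positions next to the forbidden text are skipped.
`re.search` tries every starting position until one works.
The match spans [0:3] → 'slg'.

(0, 3)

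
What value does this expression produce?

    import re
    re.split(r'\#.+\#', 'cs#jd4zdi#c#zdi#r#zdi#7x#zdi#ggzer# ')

['cs', ' ']

Matches to split on: at [2:35] → '#jd4zdi#c#zdi#r#zdi#7x#zdi#ggzer#'.
The string is cut at each match, leaving 2 pieces.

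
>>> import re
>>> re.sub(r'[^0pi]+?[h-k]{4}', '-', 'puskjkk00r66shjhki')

'p-00-i'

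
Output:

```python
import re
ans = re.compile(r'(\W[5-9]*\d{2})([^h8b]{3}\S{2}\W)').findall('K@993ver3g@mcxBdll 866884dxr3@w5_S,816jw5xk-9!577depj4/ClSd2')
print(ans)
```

[('@993', 'ver3g@'), (' 86688', '4dxr3@'), (',816', 'jw5xk-'), ('!577', 'depj4/')]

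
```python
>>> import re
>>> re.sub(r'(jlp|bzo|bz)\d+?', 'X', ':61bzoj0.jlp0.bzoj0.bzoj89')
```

Matches: at [9:13] → 'jlp0'.
Every occurrence is swapped for 'X'.

':61bzoj0.X.bzoj0.bzoj89'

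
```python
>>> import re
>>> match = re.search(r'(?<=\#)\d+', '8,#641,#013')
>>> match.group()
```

Lookahead/lookbehind check context without consuming it, so the matched span excludes the asserted characters.
`re.search` scans for the first position where the pattern succeeds.
The match spans [3:6] → '641'.

'641'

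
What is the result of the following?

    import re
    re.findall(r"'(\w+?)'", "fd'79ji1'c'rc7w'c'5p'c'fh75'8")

Scanning left to right: at [2:9] match "'79ji1'", group 1 = '79ji1'; at [10:16] match "'rc7w'", group 1 = 'rc7w'; at [17:21] match "'5p'", group 1 = '5p'; at [22:28] match "'fh75'", group 1 = 'fh75'.
With a single group, `findall` returns only what that group captured — 4 items.

['79ji1', 'rc7w', '5p', 'fh75']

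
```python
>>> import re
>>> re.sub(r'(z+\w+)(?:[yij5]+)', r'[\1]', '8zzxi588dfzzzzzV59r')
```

'8[zzxi588dfzzzzzV]9r'

Pattern: one or more of the literal 'z', then one or more of a word character (captured); then one or more of one of [yij5] (non-capturing group).
Matches: at [1:17] → 'zzxi588dfzzzzzV5'.
Each match is replaced using the text its own group 1 captured.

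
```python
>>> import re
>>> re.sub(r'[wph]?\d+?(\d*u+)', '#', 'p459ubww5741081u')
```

This matches optionally one of [wph], then one or more of a digit (lazy); then zero or more of a digit, then one or more of a literal 'u' (captured).
Matches: at [0:5] → 'p459u'; at [7:16] → 'w5741081u'.
Each match is replaced by '#'.

'#bw#'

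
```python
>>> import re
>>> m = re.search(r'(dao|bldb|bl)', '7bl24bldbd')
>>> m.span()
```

(1, 3)

`re.search` tries every starting position until one works.
The match spans [1:3] → 'bl'.
Captured: group 1 = 'bl'.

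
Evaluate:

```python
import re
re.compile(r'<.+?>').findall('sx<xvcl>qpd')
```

['<xvcl>']

No capturing groups, so `findall` returns the 1 full match string.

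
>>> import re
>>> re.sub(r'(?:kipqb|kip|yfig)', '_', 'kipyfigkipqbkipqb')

Branches in `(...|...)` are attempted left-to-right; the first branch that allows the whole pattern to succeed is taken.
Every occurrence is swapped for '_'.

'____'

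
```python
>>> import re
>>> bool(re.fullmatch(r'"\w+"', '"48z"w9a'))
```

`re.fullmatch` is like wrapping the pattern in `^…$` (in single-line mode).
Here there's no way to consume every character, so the call returns None, and `bool(None)` is False.

False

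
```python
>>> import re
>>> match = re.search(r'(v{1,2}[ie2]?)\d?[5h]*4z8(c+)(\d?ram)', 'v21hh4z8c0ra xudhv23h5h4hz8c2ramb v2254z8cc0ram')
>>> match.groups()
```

('v2', 'cc', '0ram')

The match spans [34:47] → 'v2254z8cc0ram'.
Captured: group 1 = 'v2', group 2 = 'cc', group 3 = '0ram'.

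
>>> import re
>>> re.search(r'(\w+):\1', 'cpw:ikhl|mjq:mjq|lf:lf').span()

(9, 16)

A backreference is literal: `\1` must see the identical characters the first group matched.
The match spans [9:16] → 'mjq:mjq'.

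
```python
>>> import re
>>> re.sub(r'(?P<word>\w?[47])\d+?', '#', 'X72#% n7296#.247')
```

'##% #96#.#'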